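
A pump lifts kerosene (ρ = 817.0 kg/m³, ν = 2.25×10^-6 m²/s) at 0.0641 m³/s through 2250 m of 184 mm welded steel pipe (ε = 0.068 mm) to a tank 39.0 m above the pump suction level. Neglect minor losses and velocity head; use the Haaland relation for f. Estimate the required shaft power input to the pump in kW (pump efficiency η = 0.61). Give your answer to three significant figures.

V = 4Q/(πD²) = 2.411 m/s; Re = 1.97×10^5; ε/D = 3.70×10^-4; f = 0.01795
h_f = f(L/D)V²/2g = 65.00 m
Total head H = z + h_f = 39.0 + 65.00 = 104.0 m
P_hyd = ρgQH = 817.0·9.81·0.0641·104.0 = 53.43 kW
P_shaft = P_hyd/η = 53.43/0.61 = 87.59 kW

P_shaft ≈ 87.6 kW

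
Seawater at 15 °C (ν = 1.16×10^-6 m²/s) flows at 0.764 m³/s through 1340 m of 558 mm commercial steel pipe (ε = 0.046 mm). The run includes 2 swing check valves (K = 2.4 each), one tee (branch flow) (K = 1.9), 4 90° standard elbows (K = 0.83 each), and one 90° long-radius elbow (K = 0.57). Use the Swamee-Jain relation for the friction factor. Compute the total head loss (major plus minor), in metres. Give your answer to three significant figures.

V = 4Q/(πD²) = 3.124 m/s; V²/2g = 0.4975 m
Re = 1.50×10^6, ε/D = 8.24×10^-5 → f = 0.01280 (Swamee-Jain)
Major: h_f = f(L/D)·V²/2g = 0.01280·2401·0.4975 = 15.30 m
Minor: ΣK = 10.6; h_m = ΣK·V²/2g = 5.268 m
Total H_L = 15.30 + 5.268 = 20.56 m

H_L ≈ 20.6 m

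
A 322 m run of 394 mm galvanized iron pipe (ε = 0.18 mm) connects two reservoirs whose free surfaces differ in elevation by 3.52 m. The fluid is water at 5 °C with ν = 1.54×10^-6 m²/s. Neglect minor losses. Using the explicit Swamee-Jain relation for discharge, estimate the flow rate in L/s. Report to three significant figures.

Swamee-Jain (Type II): Q = -0.965·√(gD⁵h_f/L)·ln[ε/(3.7D) + √(3.17ν²L/(gD³h_f))]
√(gD⁵h_f/L) = √(9.81·0.394⁵·3.52/322) = 0.03191
ε/(3.7D) = 1.23×10^-4; √(3.17ν²L/(gD³h_f)) = 3.39×10^-5
Q = -0.965·0.03191·ln(1.573×10^-4) = 0.2697 m³/s
Check: V = 2.21 m/s, Re = 5.66×10^5, f = 0.01739, h_f = 3.54 m ≈ 3.52 m ✓

Q ≈ 270 L/s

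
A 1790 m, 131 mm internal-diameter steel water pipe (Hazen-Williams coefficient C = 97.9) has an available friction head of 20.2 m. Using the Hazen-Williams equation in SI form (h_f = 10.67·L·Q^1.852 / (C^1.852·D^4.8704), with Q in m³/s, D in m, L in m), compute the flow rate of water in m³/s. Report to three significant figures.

Rearranging: Q = [h_f·C^1.852·D^4.8704 / (10.67·L)]^(1/1.852)
Q = [20.2·97.9^1.852·0.131^4.8704 / (10.67·1790)]^0.540 = 0.01155 m³/s

Q ≈ 0.0116 m³/s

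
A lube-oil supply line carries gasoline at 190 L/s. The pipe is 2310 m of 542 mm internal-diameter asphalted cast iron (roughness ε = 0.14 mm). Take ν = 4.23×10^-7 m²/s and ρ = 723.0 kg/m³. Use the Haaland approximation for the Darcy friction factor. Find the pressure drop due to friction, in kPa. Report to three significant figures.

V = 4Q/(πD²) = 4·0.190/(π·0.542²) = 0.8235 m/s
Re = VD/ν = 0.8235·0.542/4.23×10^-7 = 1.06×10^6 → turbulent
ε/D = 0.14/542 = 2.58×10^-4
Haaland: f = 0.01517
h_f = f(L/D)V²/(2g) = 0.01517·(2310/0.542)·0.8235²/(2·9.81) = 2.235 m
Δp = ρg·h_f = 723.0·9.81·2.235 = 15.85 kPa

Δp ≈ 15.9 kPa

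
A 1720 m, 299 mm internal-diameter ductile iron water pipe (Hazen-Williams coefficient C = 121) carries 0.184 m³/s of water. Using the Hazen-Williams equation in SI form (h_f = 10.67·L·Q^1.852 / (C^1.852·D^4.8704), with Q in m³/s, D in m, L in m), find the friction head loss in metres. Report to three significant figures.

h_f ≈ 39.7 m

h_f = 10.67·1720·0.184^1.852 / (121^1.852·0.299^4.8704) = 39.67 m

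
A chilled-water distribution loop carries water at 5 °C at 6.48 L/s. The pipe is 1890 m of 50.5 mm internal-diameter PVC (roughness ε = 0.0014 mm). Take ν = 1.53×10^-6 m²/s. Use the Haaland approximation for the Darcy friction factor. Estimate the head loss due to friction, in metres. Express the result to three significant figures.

V = 4Q/(πD²) = 4·0.00648/(π·0.0505²) = 3.235 m/s
Re = VD/ν = 3.235·0.0505/1.53×10^-6 = 1.07×10^5 → turbulent
ε/D = 0.0014/50.5 = 2.77×10^-5
Haaland: f = 0.01770
h_f = f(L/D)V²/(2g) = 0.01770·(1890/0.0505)·3.235²/(2·9.81) = 353.3 m

h_f ≈ 353 m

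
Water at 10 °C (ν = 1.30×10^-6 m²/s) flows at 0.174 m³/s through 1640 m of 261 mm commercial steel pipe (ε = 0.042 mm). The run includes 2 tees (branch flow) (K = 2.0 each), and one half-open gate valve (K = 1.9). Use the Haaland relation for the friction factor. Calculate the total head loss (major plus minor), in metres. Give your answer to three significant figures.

H_L ≈ 52.5 m

V = 4Q/(πD²) = 3.252 m/s; V²/2g = 0.5391 m
Re = 6.53×10^5, ε/D = 1.61×10^-4 → f = 0.01457 (Haaland)
Major: h_f = f(L/D)·V²/2g = 0.01457·6284·0.5391 = 49.36 m
Minor: ΣK = 5.90; h_m = ΣK·V²/2g = 3.181 m
Total H_L = 49.36 + 3.181 = 52.54 m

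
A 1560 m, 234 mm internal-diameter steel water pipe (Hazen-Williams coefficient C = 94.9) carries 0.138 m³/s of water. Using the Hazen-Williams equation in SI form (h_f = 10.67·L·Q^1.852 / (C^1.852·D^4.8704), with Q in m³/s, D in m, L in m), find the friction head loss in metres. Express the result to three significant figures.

h_f ≈ 109 m

h_f = 10.67·1560·0.138^1.852 / (94.9^1.852·0.234^4.8704) = 109.3 m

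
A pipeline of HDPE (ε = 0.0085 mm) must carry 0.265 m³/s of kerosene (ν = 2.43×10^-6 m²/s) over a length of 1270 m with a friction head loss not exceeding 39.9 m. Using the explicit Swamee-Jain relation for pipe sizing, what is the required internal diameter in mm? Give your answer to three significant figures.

D ≈ 306 mm

Swamee-Jain (Type III): D = 0.66·[ε^1.25·(LQ²/(gh_f))^4.75 + ν·Q^9.4·(L/(gh_f))^5.2]^0.04
LQ²/(gh_f) = 0.2279; L/(gh_f) = 3.245
Term 1 = ε^1.25·(…)^4.75 = 4.08×10^-10; Term 2 = ν·Q^9.4·(…)^5.2 = 4.19×10^-9
D = 0.66·(4.08×10^-10 + 4.19×10^-9)^0.04 = 0.3062 m = 306 mm
Check: V = 3.60 m/s, Re = 4.53×10^5, f = 0.01373, h_f = 37.6 m ≈ 39.9 m ✓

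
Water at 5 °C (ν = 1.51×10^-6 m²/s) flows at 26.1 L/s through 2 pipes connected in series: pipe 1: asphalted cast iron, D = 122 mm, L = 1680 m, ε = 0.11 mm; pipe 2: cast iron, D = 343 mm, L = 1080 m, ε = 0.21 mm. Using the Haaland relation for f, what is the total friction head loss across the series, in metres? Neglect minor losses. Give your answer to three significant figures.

H ≈ 72.5 m

Pipe 1: V = 2.233 m/s, Re = 1.80×10^5, ε/D = 9.02×10^-4, f = 0.02064, h_1 = f(L/D)V²/2g = 72.21 m
Pipe 2: V = 0.2825 m/s, Re = 6.42×10^4, ε/D = 6.12×10^-4, f = 0.02175, h_2 = f(L/D)V²/2g = 0.2785 m
Series → Q common, losses add: H = Σh = 72.49 m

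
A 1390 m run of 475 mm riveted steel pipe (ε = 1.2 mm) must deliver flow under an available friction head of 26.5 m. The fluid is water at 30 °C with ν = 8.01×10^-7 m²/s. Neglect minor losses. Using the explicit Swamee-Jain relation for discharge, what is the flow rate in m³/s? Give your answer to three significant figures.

Q ≈ 0.472 m³/s

Swamee-Jain (Type II): Q = -0.965·√(gD⁵h_f/L)·ln[ε/(3.7D) + √(3.17ν²L/(gD³h_f))]
√(gD⁵h_f/L) = √(9.81·0.475⁵·26.5/1390) = 0.06725
ε/(3.7D) = 6.83×10^-4; √(3.17ν²L/(gD³h_f)) = 1.01×10^-5
Q = -0.965·0.06725·ln(6.929×10^-4) = 0.4721 m³/s
Check: V = 2.66 m/s, Re = 1.58×10^6, f = 0.02510, h_f = 26.6 m ≈ 26.5 m ✓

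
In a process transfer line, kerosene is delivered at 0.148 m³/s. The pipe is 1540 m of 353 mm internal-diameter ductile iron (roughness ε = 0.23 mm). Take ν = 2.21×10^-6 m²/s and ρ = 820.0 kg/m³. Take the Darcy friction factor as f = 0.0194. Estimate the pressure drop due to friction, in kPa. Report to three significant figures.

Δp ≈ 79.4 kPa

V = 4Q/(πD²) = 4·0.148/(π·0.353²) = 1.512 m/s
h_f = f(L/D)V²/(2g) = 0.01940·(1540/0.353)·1.512²/(2·9.81) = 9.865 m
Δp = ρg·h_f = 820.0·9.81·9.865 = 79.36 kPa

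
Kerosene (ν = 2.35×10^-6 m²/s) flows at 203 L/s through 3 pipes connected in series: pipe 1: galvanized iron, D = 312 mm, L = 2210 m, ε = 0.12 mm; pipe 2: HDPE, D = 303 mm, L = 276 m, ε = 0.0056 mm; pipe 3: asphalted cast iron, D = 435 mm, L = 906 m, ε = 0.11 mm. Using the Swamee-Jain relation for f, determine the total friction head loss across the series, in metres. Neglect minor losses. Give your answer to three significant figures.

H ≈ 52.9 m

Pipe 1: V = 2.655 m/s, Re = 3.53×10^5, ε/D = 3.85×10^-4, f = 0.01741, h_1 = f(L/D)V²/2g = 44.31 m
Pipe 2: V = 2.815 m/s, Re = 3.63×10^5, ε/D = 1.85×10^-5, f = 0.01412, h_2 = f(L/D)V²/2g = 5.194 m
Pipe 3: V = 1.366 m/s, Re = 2.53×10^5, ε/D = 2.53×10^-4, f = 0.01702, h_3 = f(L/D)V²/2g = 3.371 m
Series → Q common, losses add: H = Σh = 52.88 m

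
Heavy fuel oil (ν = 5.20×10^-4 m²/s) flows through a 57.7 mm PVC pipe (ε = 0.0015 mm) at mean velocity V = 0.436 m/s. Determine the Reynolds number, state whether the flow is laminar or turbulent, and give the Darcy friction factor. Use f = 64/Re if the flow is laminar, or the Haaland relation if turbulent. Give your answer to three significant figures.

Re = VD/ν = 0.4360·0.0577/5.20×10^-4 = 48.4
Re < 2300 → laminar → f = 64/Re = 1.323

Re ≈ 48.4; laminar; f = 64/Re ≈ 1.32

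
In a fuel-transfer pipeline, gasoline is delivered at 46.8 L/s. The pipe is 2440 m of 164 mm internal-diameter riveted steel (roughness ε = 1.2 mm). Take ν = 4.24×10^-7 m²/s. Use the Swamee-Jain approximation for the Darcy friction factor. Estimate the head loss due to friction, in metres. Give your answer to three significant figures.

V = 4Q/(πD²) = 4·0.0468/(π·0.164²) = 2.215 m/s
Re = VD/ν = 2.215·0.164/4.24×10^-7 = 8.57×10^5 → turbulent
ε/D = 1.2/164 = 0.00732
Swamee-Jain: f = 0.03434
h_f = f(L/D)V²/(2g) = 0.03434·(2440/0.164)·2.215²/(2·9.81) = 127.8 m

h_f ≈ 128 m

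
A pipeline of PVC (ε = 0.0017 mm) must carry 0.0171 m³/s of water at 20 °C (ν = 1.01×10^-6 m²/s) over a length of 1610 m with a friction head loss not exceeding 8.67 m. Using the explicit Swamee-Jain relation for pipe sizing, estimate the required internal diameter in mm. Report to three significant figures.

Swamee-Jain (Type III): D = 0.66·[ε^1.25·(LQ²/(gh_f))^4.75 + ν·Q^9.4·(L/(gh_f))^5.2]^0.04
LQ²/(gh_f) = 0.005535; L/(gh_f) = 18.93
Term 1 = ε^1.25·(…)^4.75 = 1.17×10^-18; Term 2 = ν·Q^9.4·(…)^5.2 = 1.09×10^-16
D = 0.66·(1.17×10^-18 + 1.09×10^-16)^0.04 = 0.1518 m = 152 mm
Check: V = 0.945 m/s, Re = 1.42×10^5, f = 0.01671, h_f = 8.07 m ≈ 8.67 m ✓

D ≈ 152 mm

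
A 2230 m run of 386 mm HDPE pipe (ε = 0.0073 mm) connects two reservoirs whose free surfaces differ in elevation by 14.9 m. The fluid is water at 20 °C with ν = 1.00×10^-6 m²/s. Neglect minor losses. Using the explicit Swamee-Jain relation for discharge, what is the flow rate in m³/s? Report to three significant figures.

Swamee-Jain (Type II): Q = -0.965·√(gD⁵h_f/L)·ln[ε/(3.7D) + √(3.17ν²L/(gD³h_f))]
√(gD⁵h_f/L) = √(9.81·0.386⁵·14.9/2230) = 0.02370
ε/(3.7D) = 5.11×10^-6; √(3.17ν²L/(gD³h_f)) = 2.90×10^-5
Q = -0.965·0.02370·ln(3.411×10^-5) = 0.2352 m³/s
Check: V = 2.01 m/s, Re = 7.76×10^5, f = 0.01251, h_f = 14.9 m ≈ 14.9 m ✓

Q ≈ 0.235 m³/s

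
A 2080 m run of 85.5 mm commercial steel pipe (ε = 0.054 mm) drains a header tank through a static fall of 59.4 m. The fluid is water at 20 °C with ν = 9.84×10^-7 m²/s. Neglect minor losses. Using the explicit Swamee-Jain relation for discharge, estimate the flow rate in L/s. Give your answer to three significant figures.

Swamee-Jain (Type II): Q = -0.965·√(gD⁵h_f/L)·ln[ε/(3.7D) + √(3.17ν²L/(gD³h_f))]
√(gD⁵h_f/L) = √(9.81·0.0855⁵·59.4/2080) = 0.001131
ε/(3.7D) = 1.71×10^-4; √(3.17ν²L/(gD³h_f)) = 1.32×10^-4
Q = -0.965·0.001131·ln(3.031×10^-4) = 0.008845 m³/s
Check: V = 1.54 m/s, Re = 1.34×10^5, f = 0.02031, h_f = 59.8 m ≈ 59.4 m ✓

Q ≈ 8.85 L/s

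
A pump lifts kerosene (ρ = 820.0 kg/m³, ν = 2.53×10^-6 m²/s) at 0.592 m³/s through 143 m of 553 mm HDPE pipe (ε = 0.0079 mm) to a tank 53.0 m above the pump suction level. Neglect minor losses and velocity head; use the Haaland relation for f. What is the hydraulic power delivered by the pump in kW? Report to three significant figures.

P_hyd ≈ 257 kW

V = 4Q/(πD²) = 2.465 m/s; Re = 5.39×10^5; ε/D = 1.43×10^-5; f = 0.01306
h_f = f(L/D)V²/2g = 1.046 m
Total head H = z + h_f = 53.0 + 1.046 = 54.05 m
P_hyd = ρgQH = 820.0·9.81·0.592·54.05 = 257.4 kW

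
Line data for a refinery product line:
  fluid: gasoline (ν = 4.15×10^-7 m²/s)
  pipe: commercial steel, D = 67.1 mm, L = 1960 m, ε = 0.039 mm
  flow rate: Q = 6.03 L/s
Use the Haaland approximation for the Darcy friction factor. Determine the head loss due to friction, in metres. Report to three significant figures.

V = 4Q/(πD²) = 4·0.00603/(π·0.0671²) = 1.705 m/s
Re = VD/ν = 1.705·0.0671/4.15×10^-7 = 2.76×10^5 → turbulent
ε/D = 0.039/67.1 = 5.81×10^-4
Haaland: f = 0.01863
h_f = f(L/D)V²/(2g) = 0.01863·(1960/0.0671)·1.705²/(2·9.81) = 80.63 m

h_f ≈ 80.6 m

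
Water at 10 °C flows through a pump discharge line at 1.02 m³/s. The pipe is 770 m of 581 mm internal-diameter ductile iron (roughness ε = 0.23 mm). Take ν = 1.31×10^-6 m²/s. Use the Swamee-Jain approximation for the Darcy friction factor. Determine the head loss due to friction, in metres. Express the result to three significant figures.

h_f ≈ 16.3 m

V = 4Q/(πD²) = 4·1.02/(π·0.581²) = 3.847 m/s
Re = VD/ν = 3.847·0.581/1.31×10^-6 = 1.71×10^6 → turbulent
ε/D = 0.23/581 = 3.96×10^-4
Swamee-Jain: f = 0.01630
h_f = f(L/D)V²/(2g) = 0.01630·(770/0.581)·3.847²/(2·9.81) = 16.29 m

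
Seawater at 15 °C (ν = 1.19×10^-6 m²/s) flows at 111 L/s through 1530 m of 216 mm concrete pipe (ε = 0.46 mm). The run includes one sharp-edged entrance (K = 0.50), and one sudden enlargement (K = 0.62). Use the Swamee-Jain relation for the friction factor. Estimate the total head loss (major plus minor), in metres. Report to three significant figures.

V = 4Q/(πD²) = 3.029 m/s; V²/2g = 0.4677 m
Re = 5.50×10^5, ε/D = 0.00213 → f = 0.02424 (Swamee-Jain)
Major: h_f = f(L/D)·V²/2g = 0.02424·7083·0.4677 = 80.31 m
Minor: ΣK = 1.12; h_m = ΣK·V²/2g = 0.5238 m
Total H_L = 80.31 + 0.5238 = 80.83 m

H_L ≈ 80.8 m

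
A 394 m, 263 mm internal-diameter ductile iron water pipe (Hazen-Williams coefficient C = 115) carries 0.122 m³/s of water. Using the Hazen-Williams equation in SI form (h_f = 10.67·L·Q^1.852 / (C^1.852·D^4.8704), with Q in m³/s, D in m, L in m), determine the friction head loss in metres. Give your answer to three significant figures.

h_f ≈ 8.71 m

h_f = 10.67·394·0.122^1.852 / (115^1.852·0.263^4.8704) = 8.714 m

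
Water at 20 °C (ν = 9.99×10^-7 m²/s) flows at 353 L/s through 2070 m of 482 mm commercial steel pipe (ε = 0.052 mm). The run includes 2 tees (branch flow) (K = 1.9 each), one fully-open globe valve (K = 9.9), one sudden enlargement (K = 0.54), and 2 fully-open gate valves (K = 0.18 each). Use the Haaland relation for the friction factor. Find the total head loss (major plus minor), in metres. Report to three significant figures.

V = 4Q/(πD²) = 1.935 m/s; V²/2g = 0.1908 m
Re = 9.33×10^5, ε/D = 1.08×10^-4 → f = 0.01351 (Haaland)
Major: h_f = f(L/D)·V²/2g = 0.01351·4295·0.1908 = 11.07 m
Minor: ΣK = 14.6; h_m = ΣK·V²/2g = 2.785 m
Total H_L = 11.07 + 2.785 = 13.86 m

H_L ≈ 13.9 m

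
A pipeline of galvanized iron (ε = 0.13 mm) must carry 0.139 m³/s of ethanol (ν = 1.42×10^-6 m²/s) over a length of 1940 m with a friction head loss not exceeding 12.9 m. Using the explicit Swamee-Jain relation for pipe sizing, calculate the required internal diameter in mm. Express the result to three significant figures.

D ≈ 340 mm

Swamee-Jain (Type III): D = 0.66·[ε^1.25·(LQ²/(gh_f))^4.75 + ν·Q^9.4·(L/(gh_f))^5.2]^0.04
LQ²/(gh_f) = 0.2962; L/(gh_f) = 15.33
Term 1 = ε^1.25·(…)^4.75 = 4.29×10^-8; Term 2 = ν·Q^9.4·(…)^5.2 = 1.83×10^-8
D = 0.66·(4.29×10^-8 + 1.83×10^-8)^0.04 = 0.3396 m = 340 mm
Check: V = 1.53 m/s, Re = 3.67×10^5, f = 0.01735, h_f = 11.9 m ≈ 12.9 m ✓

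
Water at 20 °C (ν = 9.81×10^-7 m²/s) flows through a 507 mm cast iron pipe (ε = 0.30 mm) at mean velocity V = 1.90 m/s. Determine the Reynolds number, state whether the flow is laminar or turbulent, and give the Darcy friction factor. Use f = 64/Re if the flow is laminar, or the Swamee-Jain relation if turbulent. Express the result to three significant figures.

Re ≈ 9.82×10^5; turbulent; f ≈ 0.0179

Re = VD/ν = 1.900·0.507/9.81×10^-7 = 9.82×10^5
Re > 4000 → turbulent; ε/D = 5.92×10^-4
Swamee-Jain: f = 0.01790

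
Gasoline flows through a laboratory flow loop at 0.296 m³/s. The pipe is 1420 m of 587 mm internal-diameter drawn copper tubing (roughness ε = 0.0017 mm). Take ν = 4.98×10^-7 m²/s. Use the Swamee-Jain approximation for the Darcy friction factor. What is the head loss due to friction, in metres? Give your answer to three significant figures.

V = 4Q/(πD²) = 4·0.296/(π·0.587²) = 1.094 m/s
Re = VD/ν = 1.094·0.587/4.98×10^-7 = 1.29×10^6 → turbulent
ε/D = 0.0017/587 = 2.90×10^-6
Swamee-Jain: f = 0.01121
h_f = f(L/D)V²/(2g) = 0.01121·(1420/0.587)·1.094²/(2·9.81) = 1.654 m

h_f ≈ 1.65 m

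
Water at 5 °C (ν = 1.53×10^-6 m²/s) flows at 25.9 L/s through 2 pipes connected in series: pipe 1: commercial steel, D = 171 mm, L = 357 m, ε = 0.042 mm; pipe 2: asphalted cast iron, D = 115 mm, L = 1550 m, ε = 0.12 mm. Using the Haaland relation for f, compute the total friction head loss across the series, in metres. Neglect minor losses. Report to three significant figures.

Pipe 1: V = 1.128 m/s, Re = 1.26×10^5, ε/D = 2.46×10^-4, f = 0.01828, h_1 = f(L/D)V²/2g = 2.474 m
Pipe 2: V = 2.494 m/s, Re = 1.87×10^5, ε/D = 0.00104, f = 0.02116, h_2 = f(L/D)V²/2g = 90.37 m
Series → Q common, losses add: H = Σh = 92.85 m

H ≈ 92.8 m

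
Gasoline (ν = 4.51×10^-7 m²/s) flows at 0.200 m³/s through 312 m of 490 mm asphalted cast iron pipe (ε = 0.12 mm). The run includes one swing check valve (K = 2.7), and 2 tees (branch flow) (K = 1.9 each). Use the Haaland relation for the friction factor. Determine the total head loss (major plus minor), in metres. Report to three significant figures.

V = 4Q/(πD²) = 1.061 m/s; V²/2g = 0.05733 m
Re = 1.15×10^6, ε/D = 2.45×10^-4 → f = 0.01499 (Haaland)
Major: h_f = f(L/D)·V²/2g = 0.01499·636.7·0.05733 = 0.5470 m
Minor: ΣK = 6.50; h_m = ΣK·V²/2g = 0.3727 m
Total H_L = 0.5470 + 0.3727 = 0.9197 m

H_L ≈ 0.920 m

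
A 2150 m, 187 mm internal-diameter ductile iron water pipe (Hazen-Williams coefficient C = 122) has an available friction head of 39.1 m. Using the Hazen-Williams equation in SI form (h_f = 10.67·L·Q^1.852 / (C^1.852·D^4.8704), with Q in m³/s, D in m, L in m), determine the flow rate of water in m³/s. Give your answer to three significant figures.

Q ≈ 0.0475 m³/s

Rearranging: Q = [h_f·C^1.852·D^4.8704 / (10.67·L)]^(1/1.852)
Q = [39.1·122^1.852·0.187^4.8704 / (10.67·2150)]^0.540 = 0.04749 m³/s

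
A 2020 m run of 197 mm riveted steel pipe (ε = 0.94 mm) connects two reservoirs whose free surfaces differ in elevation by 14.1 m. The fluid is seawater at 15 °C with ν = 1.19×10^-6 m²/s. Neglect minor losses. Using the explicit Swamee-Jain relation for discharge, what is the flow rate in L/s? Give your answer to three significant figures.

Q ≈ 28.6 L/s

Swamee-Jain (Type II): Q = -0.965·√(gD⁵h_f/L)·ln[ε/(3.7D) + √(3.17ν²L/(gD³h_f))]
√(gD⁵h_f/L) = √(9.81·0.197⁵·14.1/2020) = 0.004507
ε/(3.7D) = 0.00129; √(3.17ν²L/(gD³h_f)) = 9.26×10^-5
Q = -0.965·0.004507·ln(0.001382) = 0.02864 m³/s
Check: V = 0.940 m/s, Re = 1.56×10^5, f = 0.03077, h_f = 14.2 m ≈ 14.1 m ✓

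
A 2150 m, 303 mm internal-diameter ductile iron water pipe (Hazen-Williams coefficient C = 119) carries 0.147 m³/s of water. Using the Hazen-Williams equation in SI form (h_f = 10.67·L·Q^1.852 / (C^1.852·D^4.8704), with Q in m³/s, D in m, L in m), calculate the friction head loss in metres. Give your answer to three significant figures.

h_f = 10.67·2150·0.147^1.852 / (119^1.852·0.303^4.8704) = 31.63 m

h_f ≈ 31.6 m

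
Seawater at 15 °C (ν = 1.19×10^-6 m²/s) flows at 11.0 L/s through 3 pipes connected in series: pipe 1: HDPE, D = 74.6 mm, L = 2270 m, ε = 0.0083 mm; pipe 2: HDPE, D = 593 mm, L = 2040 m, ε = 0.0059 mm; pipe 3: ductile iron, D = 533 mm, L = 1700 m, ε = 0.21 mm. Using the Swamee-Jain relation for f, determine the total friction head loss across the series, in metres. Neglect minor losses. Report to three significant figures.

Pipe 1: V = 2.517 m/s, Re = 1.58×10^5, ε/D = 1.11×10^-4, f = 0.01711, h_1 = f(L/D)V²/2g = 168.1 m
Pipe 2: V = 0.03983 m/s, Re = 1.98×10^4, ε/D = 9.95×10^-6, f = 0.02589, h_2 = f(L/D)V²/2g = 0.007201 m
Pipe 3: V = 0.04930 m/s, Re = 2.21×10^4, ε/D = 3.94×10^-4, f = 0.02619, h_3 = f(L/D)V²/2g = 0.01035 m
Series → Q common, losses add: H = Σh = 168.1 m

H ≈ 168 m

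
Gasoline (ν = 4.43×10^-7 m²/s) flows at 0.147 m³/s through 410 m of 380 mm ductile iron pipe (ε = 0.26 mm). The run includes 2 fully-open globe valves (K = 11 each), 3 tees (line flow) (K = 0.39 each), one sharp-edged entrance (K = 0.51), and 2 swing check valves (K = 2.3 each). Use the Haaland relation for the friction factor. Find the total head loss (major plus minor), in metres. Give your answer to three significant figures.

V = 4Q/(πD²) = 1.296 m/s; V²/2g = 0.08563 m
Re = 1.11×10^6, ε/D = 6.84×10^-4 → f = 0.01829 (Haaland)
Major: h_f = f(L/D)·V²/2g = 0.01829·1079·0.08563 = 1.690 m
Minor: ΣK = 28.3; h_m = ΣK·V²/2g = 2.422 m
Total H_L = 1.690 + 2.422 = 4.112 m

H_L ≈ 4.11 m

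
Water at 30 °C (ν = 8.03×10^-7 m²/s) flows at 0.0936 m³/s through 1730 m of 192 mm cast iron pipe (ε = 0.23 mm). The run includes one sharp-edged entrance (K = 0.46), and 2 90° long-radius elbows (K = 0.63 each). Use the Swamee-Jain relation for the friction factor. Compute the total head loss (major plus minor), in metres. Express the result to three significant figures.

H_L ≈ 102 m

V = 4Q/(πD²) = 3.233 m/s; V²/2g = 0.5327 m
Re = 7.73×10^5, ε/D = 0.00120 → f = 0.02097 (Swamee-Jain)
Major: h_f = f(L/D)·V²/2g = 0.02097·9010·0.5327 = 100.7 m
Minor: ΣK = 1.72; h_m = ΣK·V²/2g = 0.9162 m
Total H_L = 100.7 + 0.9162 = 101.6 m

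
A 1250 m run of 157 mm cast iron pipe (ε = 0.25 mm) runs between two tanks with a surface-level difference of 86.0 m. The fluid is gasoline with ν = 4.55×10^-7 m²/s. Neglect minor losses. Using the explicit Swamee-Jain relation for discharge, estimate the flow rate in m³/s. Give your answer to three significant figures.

Swamee-Jain (Type II): Q = -0.965·√(gD⁵h_f/L)·ln[ε/(3.7D) + √(3.17ν²L/(gD³h_f))]
√(gD⁵h_f/L) = √(9.81·0.157⁵·86.0/1250) = 0.008024
ε/(3.7D) = 4.30×10^-4; √(3.17ν²L/(gD³h_f)) = 1.59×10^-5
Q = -0.965·0.008024·ln(4.462×10^-4) = 0.05973 m³/s
Check: V = 3.09 m/s, Re = 1.06×10^6, f = 0.02234, h_f = 86.3 m ≈ 86.0 m ✓

Q ≈ 0.0597 m³/s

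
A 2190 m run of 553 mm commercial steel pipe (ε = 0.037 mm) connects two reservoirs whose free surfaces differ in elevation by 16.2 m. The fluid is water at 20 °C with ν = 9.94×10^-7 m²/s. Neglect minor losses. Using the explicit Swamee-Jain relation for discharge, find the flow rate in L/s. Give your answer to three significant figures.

Q ≈ 608 L/s

Swamee-Jain (Type II): Q = -0.965·√(gD⁵h_f/L)·ln[ε/(3.7D) + √(3.17ν²L/(gD³h_f))]
√(gD⁵h_f/L) = √(9.81·0.553⁵·16.2/2190) = 0.06126
ε/(3.7D) = 1.81×10^-5; √(3.17ν²L/(gD³h_f)) = 1.60×10^-5
Q = -0.965·0.06126·ln(3.406×10^-5) = 0.6082 m³/s
Check: V = 2.53 m/s, Re = 1.41×10^6, f = 0.01258, h_f = 16.3 m ≈ 16.2 m ✓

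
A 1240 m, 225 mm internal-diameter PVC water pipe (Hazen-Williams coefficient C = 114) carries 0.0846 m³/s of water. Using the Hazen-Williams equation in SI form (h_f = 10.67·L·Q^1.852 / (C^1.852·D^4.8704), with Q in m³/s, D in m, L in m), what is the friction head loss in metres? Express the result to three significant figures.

h_f ≈ 30.3 m

h_f = 10.67·1240·0.0846^1.852 / (114^1.852·0.225^4.8704) = 30.26 m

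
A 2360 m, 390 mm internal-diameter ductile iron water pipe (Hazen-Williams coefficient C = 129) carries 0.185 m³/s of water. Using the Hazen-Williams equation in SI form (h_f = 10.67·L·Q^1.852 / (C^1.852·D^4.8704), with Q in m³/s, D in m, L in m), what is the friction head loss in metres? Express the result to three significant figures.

h_f = 10.67·2360·0.185^1.852 / (129^1.852·0.390^4.8704) = 13.39 m

h_f ≈ 13.4 m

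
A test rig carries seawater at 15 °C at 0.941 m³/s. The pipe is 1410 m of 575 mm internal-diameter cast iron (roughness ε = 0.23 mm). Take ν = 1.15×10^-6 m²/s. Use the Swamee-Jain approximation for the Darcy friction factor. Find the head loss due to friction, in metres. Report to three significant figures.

V = 4Q/(πD²) = 4·0.941/(π·0.575²) = 3.624 m/s
Re = VD/ν = 3.624·0.575/1.15×10^-6 = 1.81×10^6 → turbulent
ε/D = 0.23/575 = 4.00×10^-4
Swamee-Jain: f = 0.01631
h_f = f(L/D)V²/(2g) = 0.01631·(1410/0.575)·3.624²/(2·9.81) = 26.76 m

h_f ≈ 26.8 m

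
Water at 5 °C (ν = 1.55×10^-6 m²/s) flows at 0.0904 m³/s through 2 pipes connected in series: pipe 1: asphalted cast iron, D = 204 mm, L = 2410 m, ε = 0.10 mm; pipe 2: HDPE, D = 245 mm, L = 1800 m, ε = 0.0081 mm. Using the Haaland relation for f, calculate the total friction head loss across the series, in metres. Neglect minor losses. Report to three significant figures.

Pipe 1: V = 2.766 m/s, Re = 3.64×10^5, ε/D = 4.90×10^-4, f = 0.01780, h_1 = f(L/D)V²/2g = 81.99 m
Pipe 2: V = 1.918 m/s, Re = 3.03×10^5, ε/D = 3.31×10^-5, f = 0.01460, h_2 = f(L/D)V²/2g = 20.10 m
Series → Q common, losses add: H = Σh = 102.1 m

H ≈ 102 m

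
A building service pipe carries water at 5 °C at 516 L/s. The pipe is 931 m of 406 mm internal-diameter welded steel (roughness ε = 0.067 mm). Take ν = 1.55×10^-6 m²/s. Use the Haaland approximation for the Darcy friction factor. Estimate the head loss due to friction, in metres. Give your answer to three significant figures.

V = 4Q/(πD²) = 4·0.516/(π·0.406²) = 3.986 m/s
Re = VD/ν = 3.986·0.406/1.55×10^-6 = 1.04×10^6 → turbulent
ε/D = 0.067/406 = 1.65×10^-4
Haaland: f = 0.01416
h_f = f(L/D)V²/(2g) = 0.01416·(931/0.406)·3.986²/(2·9.81) = 26.29 m

h_f ≈ 26.3 m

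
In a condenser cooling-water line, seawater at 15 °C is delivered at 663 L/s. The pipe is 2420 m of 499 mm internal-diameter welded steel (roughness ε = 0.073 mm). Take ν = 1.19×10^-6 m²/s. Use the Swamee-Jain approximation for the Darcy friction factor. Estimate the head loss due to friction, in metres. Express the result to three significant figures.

V = 4Q/(πD²) = 4·0.663/(π·0.499²) = 3.390 m/s
Re = VD/ν = 3.390·0.499/1.19×10^-6 = 1.42×10^6 → turbulent
ε/D = 0.073/499 = 1.46×10^-4
Swamee-Jain: f = 0.01384
h_f = f(L/D)V²/(2g) = 0.01384·(2420/0.499)·3.390²/(2·9.81) = 39.31 m

h_f ≈ 39.3 m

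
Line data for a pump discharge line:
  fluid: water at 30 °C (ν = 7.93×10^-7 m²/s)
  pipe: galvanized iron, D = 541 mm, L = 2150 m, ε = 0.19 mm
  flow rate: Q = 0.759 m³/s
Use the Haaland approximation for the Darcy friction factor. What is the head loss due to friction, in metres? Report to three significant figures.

h_f ≈ 34.8 m

V = 4Q/(πD²) = 4·0.759/(π·0.541²) = 3.302 m/s
Re = VD/ν = 3.302·0.541/7.93×10^-7 = 2.25×10^6 → turbulent
ε/D = 0.19/541 = 3.51×10^-4
Haaland: f = 0.01574
h_f = f(L/D)V²/(2g) = 0.01574·(2150/0.541)·3.302²/(2·9.81) = 34.76 m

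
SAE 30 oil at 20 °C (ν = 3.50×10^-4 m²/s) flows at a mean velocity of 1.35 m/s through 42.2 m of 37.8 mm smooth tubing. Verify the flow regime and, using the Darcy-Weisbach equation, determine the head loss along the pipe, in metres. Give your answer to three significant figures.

h_f ≈ 45.5 m

Re = VD/ν = 1.35·0.03780/3.50×10^-4 = 146 → laminar (Re < 2300)
f = 64/Re = 0.4390
h_f = f(L/D)V²/(2g) = 0.4390·(42.2/0.03780)·1.35²/(2·9.81) = 45.52 m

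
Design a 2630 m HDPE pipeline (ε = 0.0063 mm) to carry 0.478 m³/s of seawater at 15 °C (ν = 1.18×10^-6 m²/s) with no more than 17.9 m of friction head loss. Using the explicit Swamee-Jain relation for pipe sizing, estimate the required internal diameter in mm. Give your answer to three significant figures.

Swamee-Jain (Type III): D = 0.66·[ε^1.25·(LQ²/(gh_f))^4.75 + ν·Q^9.4·(L/(gh_f))^5.2]^0.04
LQ²/(gh_f) = 3.422; L/(gh_f) = 14.98
Term 1 = ε^1.25·(…)^4.75 = 1.09×10^-4; Term 2 = ν·Q^9.4·(…)^5.2 = 0.00148
D = 0.66·(1.09×10^-4 + 0.00148)^0.04 = 0.5100 m = 510 mm
Check: V = 2.34 m/s, Re = 1.01×10^6, f = 0.01189, h_f = 17.1 m ≈ 17.9 m ✓

D ≈ 510 mm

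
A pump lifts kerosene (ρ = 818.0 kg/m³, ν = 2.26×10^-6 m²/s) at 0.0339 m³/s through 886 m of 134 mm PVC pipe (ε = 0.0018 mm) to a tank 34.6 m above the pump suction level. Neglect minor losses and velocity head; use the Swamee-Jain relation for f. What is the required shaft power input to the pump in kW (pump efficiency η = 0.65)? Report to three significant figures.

P_shaft ≈ 28.1 kW

V = 4Q/(πD²) = 2.404 m/s; Re = 1.43×10^5; ε/D = 1.34×10^-5; f = 0.01671
h_f = f(L/D)V²/2g = 32.54 m
Total head H = z + h_f = 34.6 + 32.54 = 67.14 m
P_hyd = ρgQH = 818.0·9.81·0.0339·67.14 = 18.26 kW
P_shaft = P_hyd/η = 18.26/0.65 = 28.10 kW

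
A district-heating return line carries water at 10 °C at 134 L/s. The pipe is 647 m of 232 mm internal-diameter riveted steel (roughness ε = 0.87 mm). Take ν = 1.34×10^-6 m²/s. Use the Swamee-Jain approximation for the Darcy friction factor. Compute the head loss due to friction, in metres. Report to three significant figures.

V = 4Q/(πD²) = 4·0.134/(π·0.232²) = 3.170 m/s
Re = VD/ν = 3.170·0.232/1.34×10^-6 = 5.49×10^5 → turbulent
ε/D = 0.87/232 = 0.00375
Swamee-Jain: f = 0.02820
h_f = f(L/D)V²/(2g) = 0.02820·(647/0.232)·3.170²/(2·9.81) = 40.27 m

h_f ≈ 40.3 m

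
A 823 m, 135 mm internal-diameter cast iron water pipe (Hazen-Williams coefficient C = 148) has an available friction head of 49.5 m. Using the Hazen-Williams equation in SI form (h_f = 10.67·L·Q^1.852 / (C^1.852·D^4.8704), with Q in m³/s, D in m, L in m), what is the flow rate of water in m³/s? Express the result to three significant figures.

Rearranging: Q = [h_f·C^1.852·D^4.8704 / (10.67·L)]^(1/1.852)
Q = [49.5·148^1.852·0.135^4.8704 / (10.67·823)]^0.540 = 0.04665 m³/s

Q ≈ 0.0467 m³/s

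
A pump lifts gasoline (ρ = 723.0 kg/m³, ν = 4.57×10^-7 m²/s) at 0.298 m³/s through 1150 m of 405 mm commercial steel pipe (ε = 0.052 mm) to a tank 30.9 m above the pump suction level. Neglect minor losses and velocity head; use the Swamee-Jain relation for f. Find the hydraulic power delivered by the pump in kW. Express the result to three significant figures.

P_hyd ≈ 87.1 kW

V = 4Q/(πD²) = 2.313 m/s; Re = 2.05×10^6; ε/D = 1.28×10^-4; f = 0.01333
h_f = f(L/D)V²/2g = 10.32 m
Total head H = z + h_f = 30.9 + 10.32 = 41.22 m
P_hyd = ρgQH = 723.0·9.81·0.298·41.22 = 87.13 kW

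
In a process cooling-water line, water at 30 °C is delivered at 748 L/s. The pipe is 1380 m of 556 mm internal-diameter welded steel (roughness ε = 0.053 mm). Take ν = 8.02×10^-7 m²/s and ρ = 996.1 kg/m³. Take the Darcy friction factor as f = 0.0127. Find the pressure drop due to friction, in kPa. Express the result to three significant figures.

Δp ≈ 149 kPa

V = 4Q/(πD²) = 4·0.748/(π·0.556²) = 3.081 m/s
h_f = f(L/D)V²/(2g) = 0.01270·(1380/0.556)·3.081²/(2·9.81) = 15.25 m
Δp = ρg·h_f = 996.1·9.81·15.25 = 149.0 kPa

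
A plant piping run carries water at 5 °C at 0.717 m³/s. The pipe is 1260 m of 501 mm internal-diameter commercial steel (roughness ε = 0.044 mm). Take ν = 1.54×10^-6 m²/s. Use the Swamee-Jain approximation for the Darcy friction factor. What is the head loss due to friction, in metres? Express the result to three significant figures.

h_f ≈ 22.3 m

V = 4Q/(πD²) = 4·0.717/(π·0.501²) = 3.637 m/s
Re = VD/ν = 3.637·0.501/1.54×10^-6 = 1.18×10^6 → turbulent
ε/D = 0.044/501 = 8.78×10^-5
Swamee-Jain: f = 0.01313
h_f = f(L/D)V²/(2g) = 0.01313·(1260/0.501)·3.637²/(2·9.81) = 22.27 m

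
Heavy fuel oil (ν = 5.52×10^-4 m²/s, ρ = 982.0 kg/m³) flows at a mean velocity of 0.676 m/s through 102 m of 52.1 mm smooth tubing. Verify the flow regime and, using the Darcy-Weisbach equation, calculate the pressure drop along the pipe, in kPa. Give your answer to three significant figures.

Δp ≈ 441 kPa

Re = VD/ν = 0.676·0.05210/5.52×10^-4 = 63.8 → laminar (Re < 2300)
f = 64/Re = 1.003
h_f = f(L/D)V²/(2g) = 1.003·(102/0.05210)·0.676²/(2·9.81) = 45.74 m
Δp = ρg·h_f = 982.0·9.81·45.74 = 440.6 kPa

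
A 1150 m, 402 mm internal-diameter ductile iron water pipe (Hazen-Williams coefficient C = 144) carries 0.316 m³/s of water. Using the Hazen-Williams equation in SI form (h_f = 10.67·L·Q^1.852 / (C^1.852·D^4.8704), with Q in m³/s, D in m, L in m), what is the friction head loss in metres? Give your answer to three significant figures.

h_f = 10.67·1150·0.316^1.852 / (144^1.852·0.402^4.8704) = 12.38 m

h_f ≈ 12.4 m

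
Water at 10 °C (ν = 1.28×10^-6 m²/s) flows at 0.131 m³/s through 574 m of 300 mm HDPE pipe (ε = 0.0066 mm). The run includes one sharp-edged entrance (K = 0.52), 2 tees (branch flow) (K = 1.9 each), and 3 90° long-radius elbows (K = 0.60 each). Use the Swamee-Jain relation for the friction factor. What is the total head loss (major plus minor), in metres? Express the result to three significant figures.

H_L ≈ 5.68 m

V = 4Q/(πD²) = 1.853 m/s; V²/2g = 0.1751 m
Re = 4.34×10^5, ε/D = 2.20×10^-5 → f = 0.01374 (Swamee-Jain)
Major: h_f = f(L/D)·V²/2g = 0.01374·1913·0.1751 = 4.604 m
Minor: ΣK = 6.12; h_m = ΣK·V²/2g = 1.071 m
Total H_L = 4.604 + 1.071 = 5.675 m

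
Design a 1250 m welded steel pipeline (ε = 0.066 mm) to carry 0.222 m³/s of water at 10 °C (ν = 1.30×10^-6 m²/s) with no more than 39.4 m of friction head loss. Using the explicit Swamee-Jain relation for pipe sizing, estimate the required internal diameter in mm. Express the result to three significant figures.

D ≈ 292 mm

Swamee-Jain (Type III): D = 0.66·[ε^1.25·(LQ²/(gh_f))^4.75 + ν·Q^9.4·(L/(gh_f))^5.2]^0.04
LQ²/(gh_f) = 0.1594; L/(gh_f) = 3.234
Term 1 = ε^1.25·(…)^4.75 = 9.68×10^-10; Term 2 = ν·Q^9.4·(…)^5.2 = 4.17×10^-10
D = 0.66·(9.68×10^-10 + 4.17×10^-10)^0.04 = 0.2919 m = 292 mm
Check: V = 3.32 m/s, Re = 7.45×10^5, f = 0.01531, h_f = 36.8 m ≈ 39.4 m ✓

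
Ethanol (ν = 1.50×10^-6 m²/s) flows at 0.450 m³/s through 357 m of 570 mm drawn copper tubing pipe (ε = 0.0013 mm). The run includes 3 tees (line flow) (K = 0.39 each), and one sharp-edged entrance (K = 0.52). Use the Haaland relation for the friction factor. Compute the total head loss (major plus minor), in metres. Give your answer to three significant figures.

V = 4Q/(πD²) = 1.763 m/s; V²/2g = 0.1585 m
Re = 6.70×10^5, ε/D = 2.28×10^-6 → f = 0.01244 (Haaland)
Major: h_f = f(L/D)·V²/2g = 0.01244·626.3·0.1585 = 1.235 m
Minor: ΣK = 1.69; h_m = ΣK·V²/2g = 0.2679 m
Total H_L = 1.235 + 0.2679 = 1.502 m

H_L ≈ 1.50 m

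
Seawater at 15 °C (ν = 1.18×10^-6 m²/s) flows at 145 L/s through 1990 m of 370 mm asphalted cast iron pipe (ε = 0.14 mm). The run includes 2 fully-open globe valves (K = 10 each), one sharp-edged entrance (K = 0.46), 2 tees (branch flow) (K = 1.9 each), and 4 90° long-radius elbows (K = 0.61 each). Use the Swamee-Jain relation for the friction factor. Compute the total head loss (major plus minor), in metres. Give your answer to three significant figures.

V = 4Q/(πD²) = 1.349 m/s; V²/2g = 0.09269 m
Re = 4.23×10^5, ε/D = 3.78×10^-4 → f = 0.01714 (Swamee-Jain)
Major: h_f = f(L/D)·V²/2g = 0.01714·5378·0.09269 = 8.547 m
Minor: ΣK = 26.7; h_m = ΣK·V²/2g = 2.475 m
Total H_L = 8.547 + 2.475 = 11.02 m

H_L ≈ 11.0 m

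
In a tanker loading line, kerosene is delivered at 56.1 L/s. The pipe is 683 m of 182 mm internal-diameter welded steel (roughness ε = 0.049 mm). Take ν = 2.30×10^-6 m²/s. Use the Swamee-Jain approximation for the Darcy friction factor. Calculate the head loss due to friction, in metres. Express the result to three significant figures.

h_f ≈ 16.0 m

V = 4Q/(πD²) = 4·0.0561/(π·0.182²) = 2.156 m/s
Re = VD/ν = 2.156·0.182/2.30×10^-6 = 1.71×10^5 → turbulent
ε/D = 0.049/182 = 2.69×10^-4
Swamee-Jain: f = 0.01794
h_f = f(L/D)V²/(2g) = 0.01794·(683/0.182)·2.156²/(2·9.81) = 15.96 m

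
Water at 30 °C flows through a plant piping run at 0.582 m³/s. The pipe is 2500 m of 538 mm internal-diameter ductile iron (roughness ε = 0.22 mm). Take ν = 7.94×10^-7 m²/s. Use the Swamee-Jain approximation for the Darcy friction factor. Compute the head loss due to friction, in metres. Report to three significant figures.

V = 4Q/(πD²) = 4·0.582/(π·0.538²) = 2.560 m/s
Re = VD/ν = 2.560·0.538/7.94×10^-7 = 1.73×10^6 → turbulent
ε/D = 0.22/538 = 4.09×10^-4
Swamee-Jain: f = 0.01639
h_f = f(L/D)V²/(2g) = 0.01639·(2500/0.538)·2.560²/(2·9.81) = 25.45 m

h_f ≈ 25.4 m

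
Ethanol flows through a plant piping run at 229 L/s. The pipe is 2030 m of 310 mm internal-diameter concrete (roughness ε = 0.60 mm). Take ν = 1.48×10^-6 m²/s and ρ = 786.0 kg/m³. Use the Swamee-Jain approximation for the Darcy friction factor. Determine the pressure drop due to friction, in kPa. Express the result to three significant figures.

V = 4Q/(πD²) = 4·0.229/(π·0.310²) = 3.034 m/s
Re = VD/ν = 3.034·0.310/1.48×10^-6 = 6.36×10^5 → turbulent
ε/D = 0.60/310 = 0.00194
Swamee-Jain: f = 0.02361
h_f = f(L/D)V²/(2g) = 0.02361·(2030/0.310)·3.034²/(2·9.81) = 72.55 m
Δp = ρg·h_f = 786.0·9.81·72.55 = 559.4 kPa

Δp ≈ 559 kPa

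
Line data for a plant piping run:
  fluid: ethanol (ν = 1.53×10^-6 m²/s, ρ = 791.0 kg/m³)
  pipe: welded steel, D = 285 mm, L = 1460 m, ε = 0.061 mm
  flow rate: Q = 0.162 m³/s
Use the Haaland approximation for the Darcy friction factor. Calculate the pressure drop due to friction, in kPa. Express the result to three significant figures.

V = 4Q/(πD²) = 4·0.162/(π·0.285²) = 2.539 m/s
Re = VD/ν = 2.539·0.285/1.53×10^-6 = 4.73×10^5 → turbulent
ε/D = 0.061/285 = 2.14×10^-4
Haaland: f = 0.01549
h_f = f(L/D)V²/(2g) = 0.01549·(1460/0.285)·2.539²/(2·9.81) = 26.08 m
Δp = ρg·h_f = 791.0·9.81·26.08 = 202.4 kPa

Δp ≈ 202 kPa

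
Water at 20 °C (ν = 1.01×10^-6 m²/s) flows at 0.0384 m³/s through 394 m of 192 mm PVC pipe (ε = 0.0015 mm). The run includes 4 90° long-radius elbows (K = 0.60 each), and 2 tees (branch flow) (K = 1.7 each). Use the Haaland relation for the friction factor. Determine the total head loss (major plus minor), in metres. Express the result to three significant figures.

V = 4Q/(πD²) = 1.326 m/s; V²/2g = 0.08966 m
Re = 2.52×10^5, ε/D = 7.81×10^-6 → f = 0.01488 (Haaland)
Major: h_f = f(L/D)·V²/2g = 0.01488·2052·0.08966 = 2.737 m
Minor: ΣK = 5.80; h_m = ΣK·V²/2g = 0.5200 m
Total H_L = 2.737 + 0.5200 = 3.257 m

H_L ≈ 3.26 m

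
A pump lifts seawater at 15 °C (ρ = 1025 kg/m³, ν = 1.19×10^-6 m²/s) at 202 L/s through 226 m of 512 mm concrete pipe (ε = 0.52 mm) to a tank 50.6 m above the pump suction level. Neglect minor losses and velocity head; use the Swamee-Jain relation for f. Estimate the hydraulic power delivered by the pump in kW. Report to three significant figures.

P_hyd ≈ 104 kW

V = 4Q/(πD²) = 0.9811 m/s; Re = 4.22×10^5; ε/D = 0.00102; f = 0.02053
h_f = f(L/D)V²/2g = 0.4447 m
Total head H = z + h_f = 50.6 + 0.4447 = 51.04 m
P_hyd = ρgQH = 1025·9.81·0.202·51.04 = 103.7 kW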